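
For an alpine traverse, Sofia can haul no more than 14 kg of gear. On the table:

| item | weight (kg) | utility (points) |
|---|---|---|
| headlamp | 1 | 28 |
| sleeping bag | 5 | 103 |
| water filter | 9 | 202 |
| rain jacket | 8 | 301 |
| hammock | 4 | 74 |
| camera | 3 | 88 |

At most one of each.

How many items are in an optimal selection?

3

Best achievable utility is 432.
headlamp + sleeping bag + rain jacket hits 432 at 14 kg.
Any selection reaching 432 contains exactly 3 items.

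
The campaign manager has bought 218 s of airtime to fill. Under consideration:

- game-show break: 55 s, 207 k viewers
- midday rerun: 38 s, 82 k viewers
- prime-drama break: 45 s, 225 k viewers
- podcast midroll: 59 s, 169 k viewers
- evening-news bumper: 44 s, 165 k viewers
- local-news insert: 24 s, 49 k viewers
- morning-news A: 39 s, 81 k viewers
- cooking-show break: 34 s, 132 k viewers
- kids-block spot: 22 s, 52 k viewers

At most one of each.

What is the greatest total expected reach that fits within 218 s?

Ranking by ratio (expected reach/s): prime-drama break 5.00, cooking-show break 3.88, game-show break 3.76, evening-news bumper 3.75.
A density-first pass picks game-show break + prime-drama break + evening-news bumper + cooking-show break + kids-block spot — 781 at 200 s.
The 22 s tied up in kids-block spot is better spent on midday rerun — total rises to 811 (216 s).
The closest alternative, game-show break + prime-drama break + evening-news bumper + morning-news A + cooking-show break, reaches only 810.

811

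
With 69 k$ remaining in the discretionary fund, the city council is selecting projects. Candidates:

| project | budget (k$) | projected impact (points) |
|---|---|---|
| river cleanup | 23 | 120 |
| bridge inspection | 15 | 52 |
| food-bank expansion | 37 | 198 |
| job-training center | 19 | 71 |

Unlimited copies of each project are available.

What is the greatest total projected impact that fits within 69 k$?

360

Filling by ratio: river cleanup + food-bank expansion for 318, with 9 k$ left unused.
Replace food-bank expansion with 2×river cleanup: the trade gains 42 net, giving 360 at 69 k$.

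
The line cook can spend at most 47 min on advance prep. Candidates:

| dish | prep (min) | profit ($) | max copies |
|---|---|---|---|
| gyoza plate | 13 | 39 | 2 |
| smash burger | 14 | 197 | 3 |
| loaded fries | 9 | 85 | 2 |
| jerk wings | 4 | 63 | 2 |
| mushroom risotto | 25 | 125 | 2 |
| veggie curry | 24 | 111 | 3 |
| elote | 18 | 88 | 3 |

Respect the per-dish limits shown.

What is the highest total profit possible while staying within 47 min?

654

Density check — jerk wings 15.75, smash burger 14.07, loaded fries 9.44, mushroom risotto 5.00 are the best per min.
Taking the top-ratio dishes first gives 2×smash burger + loaded fries + 2×jerk wings for 605 (45 min).
The 13 min tied up in loaded fries and jerk wings is better spent on smash burger — total rises to 654 (46 min).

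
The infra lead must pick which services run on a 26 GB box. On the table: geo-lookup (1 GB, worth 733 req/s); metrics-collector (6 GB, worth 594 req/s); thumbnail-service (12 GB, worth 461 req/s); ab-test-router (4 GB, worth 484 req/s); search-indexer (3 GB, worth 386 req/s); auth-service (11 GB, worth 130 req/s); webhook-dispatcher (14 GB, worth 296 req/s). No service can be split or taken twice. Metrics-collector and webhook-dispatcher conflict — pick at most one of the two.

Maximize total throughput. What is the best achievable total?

2658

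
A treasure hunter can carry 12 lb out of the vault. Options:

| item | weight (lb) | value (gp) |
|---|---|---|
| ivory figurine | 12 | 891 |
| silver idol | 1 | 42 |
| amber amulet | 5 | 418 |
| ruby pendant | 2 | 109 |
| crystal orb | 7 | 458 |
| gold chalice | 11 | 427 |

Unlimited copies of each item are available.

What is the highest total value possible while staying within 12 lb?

Taking 2×amber amulet + ruby pendant: 12 lb used, 945 in value.
No other feasible combination exceeds 945.

945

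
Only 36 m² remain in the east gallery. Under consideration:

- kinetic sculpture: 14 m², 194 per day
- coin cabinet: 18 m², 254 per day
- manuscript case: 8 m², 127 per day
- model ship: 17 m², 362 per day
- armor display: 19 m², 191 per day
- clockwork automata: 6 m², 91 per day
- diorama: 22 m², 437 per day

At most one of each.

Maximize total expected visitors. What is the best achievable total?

Greedy by ratio would take manuscript case + model ship + clockwork automata: 31 m² used, total 580.
Dropping model ship frees 17 m²; slotting in diorama (22 m²) lifts the total to 655 at 36 m².
Runner-up kinetic sculpture + diorama tops out at 631.

655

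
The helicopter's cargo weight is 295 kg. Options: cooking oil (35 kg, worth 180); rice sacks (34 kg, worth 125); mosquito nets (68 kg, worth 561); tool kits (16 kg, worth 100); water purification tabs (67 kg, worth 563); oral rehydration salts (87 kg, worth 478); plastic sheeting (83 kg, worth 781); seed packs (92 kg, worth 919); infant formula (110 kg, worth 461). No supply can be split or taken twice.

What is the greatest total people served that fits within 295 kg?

Taking cooking oil + tool kits + water purification tabs + plastic sheeting + seed packs: 293 kg used, 2543 in people served.

2543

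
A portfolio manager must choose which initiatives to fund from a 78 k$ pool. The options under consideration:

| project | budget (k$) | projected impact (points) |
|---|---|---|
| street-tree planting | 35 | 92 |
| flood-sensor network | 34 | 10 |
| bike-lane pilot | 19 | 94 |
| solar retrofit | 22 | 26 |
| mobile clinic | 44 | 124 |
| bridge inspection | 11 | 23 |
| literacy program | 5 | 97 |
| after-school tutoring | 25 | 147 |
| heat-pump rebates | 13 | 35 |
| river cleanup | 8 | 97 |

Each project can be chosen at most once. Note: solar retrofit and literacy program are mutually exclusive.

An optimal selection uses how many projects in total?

5

Best achievable projected impact is 470.
For example bike-lane pilot + literacy program + after-school tutoring + heat-pump rebates + river cleanup achieves it, using 70 k$.
All optima have 5 projects.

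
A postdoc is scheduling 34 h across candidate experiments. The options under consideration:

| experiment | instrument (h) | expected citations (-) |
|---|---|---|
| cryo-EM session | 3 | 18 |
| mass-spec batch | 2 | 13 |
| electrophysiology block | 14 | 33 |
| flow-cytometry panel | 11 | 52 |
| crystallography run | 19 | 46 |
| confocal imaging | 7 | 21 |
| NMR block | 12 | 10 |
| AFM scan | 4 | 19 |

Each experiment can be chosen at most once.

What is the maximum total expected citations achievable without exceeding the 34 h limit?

135

By expected citations per h: mass-spec batch 6.50, cryo-EM session 6.00, AFM scan 4.75 lead.
Filling by ratio: cryo-EM session + mass-spec batch + flow-cytometry panel + confocal imaging + AFM scan for 123, with 7 h left unused.
The 7 h tied up in confocal imaging is better spent on electrophysiology block — total rises to 135 (34 h).
Next best is cryo-EM session + mass-spec batch + flow-cytometry panel + confocal imaging + AFM scan at 123 (27 h) — short by 12.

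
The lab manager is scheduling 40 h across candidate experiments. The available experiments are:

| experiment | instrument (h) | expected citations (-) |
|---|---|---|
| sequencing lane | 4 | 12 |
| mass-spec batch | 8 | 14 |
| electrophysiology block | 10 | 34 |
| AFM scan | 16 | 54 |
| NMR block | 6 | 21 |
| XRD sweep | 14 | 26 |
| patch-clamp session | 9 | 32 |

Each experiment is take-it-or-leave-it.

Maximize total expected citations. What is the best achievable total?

132

Density check — patch-clamp session 3.56, NMR block 3.50, electrophysiology block 3.40 are the best per h.
The ratio heuristic lands on sequencing lane + mass-spec batch + electrophysiology block + NMR block + patch-clamp session (113) but leaves 3 h idle.
Replace mass-spec batch and NMR block with AFM scan: the trade gains 19 net, giving 132 at 39 h.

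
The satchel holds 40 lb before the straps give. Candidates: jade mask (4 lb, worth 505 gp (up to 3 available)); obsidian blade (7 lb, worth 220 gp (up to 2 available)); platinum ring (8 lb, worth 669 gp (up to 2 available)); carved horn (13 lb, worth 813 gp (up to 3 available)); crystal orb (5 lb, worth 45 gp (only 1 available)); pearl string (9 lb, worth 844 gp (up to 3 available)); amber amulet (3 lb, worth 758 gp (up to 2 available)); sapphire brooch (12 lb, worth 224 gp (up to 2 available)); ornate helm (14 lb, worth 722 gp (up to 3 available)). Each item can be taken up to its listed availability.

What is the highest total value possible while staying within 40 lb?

4883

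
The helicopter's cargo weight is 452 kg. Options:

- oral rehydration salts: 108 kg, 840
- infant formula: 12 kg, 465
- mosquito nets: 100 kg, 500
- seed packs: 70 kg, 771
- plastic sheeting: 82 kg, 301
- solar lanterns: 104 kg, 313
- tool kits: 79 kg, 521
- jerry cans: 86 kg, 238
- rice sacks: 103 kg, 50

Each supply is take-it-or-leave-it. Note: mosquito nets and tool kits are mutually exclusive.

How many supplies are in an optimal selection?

Optimal total is 3136.
For example oral rehydration salts + infant formula + seed packs + plastic sheeting + tool kits + jerry cans achieves it, using 437 kg.
Every optimal selection uses 6 supplies.

6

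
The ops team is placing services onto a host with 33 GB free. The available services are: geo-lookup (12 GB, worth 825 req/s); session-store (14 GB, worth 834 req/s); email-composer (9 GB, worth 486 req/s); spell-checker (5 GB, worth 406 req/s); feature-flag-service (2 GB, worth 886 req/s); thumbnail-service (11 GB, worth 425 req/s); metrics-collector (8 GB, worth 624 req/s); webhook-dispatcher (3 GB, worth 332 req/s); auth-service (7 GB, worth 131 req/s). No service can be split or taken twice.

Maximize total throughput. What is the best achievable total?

3082

Ranking by ratio (throughput/GB): feature-flag-service 443.00, webhook-dispatcher 110.67, spell-checker 81.20, metrics-collector 78.00.
A density-first pass picks geo-lookup + spell-checker + feature-flag-service + metrics-collector + webhook-dispatcher — 3073 at 30 GB.
Dropping geo-lookup frees 12 GB; slotting in session-store (14 GB) lifts the total to 3082 at 32 GB.
Next best is geo-lookup + spell-checker + feature-flag-service + metrics-collector + webhook-dispatcher at 3073 (30 GB) — short by 9.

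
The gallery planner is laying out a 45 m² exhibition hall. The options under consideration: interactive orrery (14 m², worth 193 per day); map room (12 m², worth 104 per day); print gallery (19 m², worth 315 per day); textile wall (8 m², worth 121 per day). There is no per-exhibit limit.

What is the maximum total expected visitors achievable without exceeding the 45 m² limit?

Filling by ratio: 2×print gallery for 630, with 7 m² left unused.
The 19 m² tied up in print gallery is better spent on 3×textile wall — total rises to 678 (43 m²).
The spare 2 m² is too small for any remaining exhibit, and no exchange beats 678.

678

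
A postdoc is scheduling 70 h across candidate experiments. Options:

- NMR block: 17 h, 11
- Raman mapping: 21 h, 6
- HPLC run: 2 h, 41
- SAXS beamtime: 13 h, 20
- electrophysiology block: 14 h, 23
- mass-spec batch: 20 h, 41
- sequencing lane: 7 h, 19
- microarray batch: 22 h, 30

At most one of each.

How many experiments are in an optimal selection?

5

Optimal total is 154.
One optimal bundle: HPLC run + electrophysiology block + mass-spec batch + sequencing lane + microarray batch (65 h).
Any selection reaching 154 contains exactly 5 experiments.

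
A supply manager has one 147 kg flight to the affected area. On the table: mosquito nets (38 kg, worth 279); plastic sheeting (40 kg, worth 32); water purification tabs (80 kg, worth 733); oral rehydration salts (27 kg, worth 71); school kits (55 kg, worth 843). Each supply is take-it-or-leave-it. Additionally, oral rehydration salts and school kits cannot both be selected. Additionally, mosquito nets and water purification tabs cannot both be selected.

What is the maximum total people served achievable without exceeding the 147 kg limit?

By people served per kg: school kits 15.33, water purification tabs 9.16, mosquito nets 7.34 lead.
Water purification tabs + school kits uses 135 of the 147 kg and totals 1576.
The spare 12 kg is too small for any remaining supply, and no feasible exchange beats 1576.

1576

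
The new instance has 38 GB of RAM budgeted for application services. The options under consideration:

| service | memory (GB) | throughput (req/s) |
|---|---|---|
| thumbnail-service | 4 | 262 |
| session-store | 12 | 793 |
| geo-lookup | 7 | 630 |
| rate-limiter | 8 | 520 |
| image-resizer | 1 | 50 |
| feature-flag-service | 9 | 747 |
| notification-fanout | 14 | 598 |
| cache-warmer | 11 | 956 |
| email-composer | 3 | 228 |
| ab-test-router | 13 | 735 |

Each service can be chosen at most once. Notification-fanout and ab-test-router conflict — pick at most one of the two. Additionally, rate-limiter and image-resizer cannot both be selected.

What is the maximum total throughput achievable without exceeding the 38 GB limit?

The ratio heuristic lands on thumbnail-service + geo-lookup + image-resizer + feature-flag-service + cache-warmer + email-composer (2873) but leaves 3 GB idle.
The 5 GB tied up in thumbnail-service and image-resizer is better spent on rate-limiter — total rises to 3081 (38 GB).
An exhaustive check of the 1024 subsets confirms 3081.

3081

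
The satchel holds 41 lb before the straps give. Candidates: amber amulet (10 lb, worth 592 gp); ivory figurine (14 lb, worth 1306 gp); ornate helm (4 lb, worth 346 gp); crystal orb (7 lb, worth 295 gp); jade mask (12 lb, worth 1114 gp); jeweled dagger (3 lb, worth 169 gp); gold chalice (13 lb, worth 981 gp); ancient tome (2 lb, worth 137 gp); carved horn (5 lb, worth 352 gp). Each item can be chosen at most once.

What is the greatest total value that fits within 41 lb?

3538

Density check — ivory figurine 93.29, jade mask 92.83, ornate helm 86.50, gold chalice 75.46 are the best per lb.
Greedy by ratio would take ivory figurine + ornate helm + jade mask + jeweled dagger + ancient tome + carved horn: 40 lb used, total 3424.
The 12 lb tied up in ornate helm and jeweled dagger and carved horn is better spent on gold chalice — total rises to 3538 (41 lb).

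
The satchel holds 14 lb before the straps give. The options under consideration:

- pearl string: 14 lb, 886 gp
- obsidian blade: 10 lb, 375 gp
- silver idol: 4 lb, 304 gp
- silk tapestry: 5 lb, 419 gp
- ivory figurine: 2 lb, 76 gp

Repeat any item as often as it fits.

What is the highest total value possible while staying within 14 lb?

Taking silver idol + 2×silk tapestry: 14 lb used, 1142 in value.
That's the maximum — no swap from here does better than 1142.

1142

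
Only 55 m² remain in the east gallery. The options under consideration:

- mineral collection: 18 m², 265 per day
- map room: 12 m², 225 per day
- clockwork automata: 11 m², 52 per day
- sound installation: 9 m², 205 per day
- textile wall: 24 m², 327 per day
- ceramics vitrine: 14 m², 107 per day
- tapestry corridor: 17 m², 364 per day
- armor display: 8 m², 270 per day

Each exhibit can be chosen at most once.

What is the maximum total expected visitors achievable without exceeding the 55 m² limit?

1124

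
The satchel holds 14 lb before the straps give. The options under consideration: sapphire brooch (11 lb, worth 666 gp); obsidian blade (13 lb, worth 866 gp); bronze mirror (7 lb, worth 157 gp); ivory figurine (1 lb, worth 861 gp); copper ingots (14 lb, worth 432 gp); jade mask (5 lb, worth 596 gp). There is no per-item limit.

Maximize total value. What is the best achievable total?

Density check — ivory figurine 861.00, jade mask 119.20, obsidian blade 66.62, sapphire brooch 60.55 are the best per lb.
Best packing: 14×ivory figurine — 14 lb, 12054 total.
Nothing else within 14 lb beats 12054.

12054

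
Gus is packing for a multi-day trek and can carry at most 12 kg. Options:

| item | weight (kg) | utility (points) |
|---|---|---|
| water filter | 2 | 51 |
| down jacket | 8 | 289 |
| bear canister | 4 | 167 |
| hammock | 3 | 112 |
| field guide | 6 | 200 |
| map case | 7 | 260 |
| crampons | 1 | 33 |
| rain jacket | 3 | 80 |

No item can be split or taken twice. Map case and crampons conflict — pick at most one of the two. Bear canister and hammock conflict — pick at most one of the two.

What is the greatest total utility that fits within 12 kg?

456

Down jacket + bear canister uses 12 of the 12 kg and totals 456.
Nothing else feasible within 12 kg beats 456.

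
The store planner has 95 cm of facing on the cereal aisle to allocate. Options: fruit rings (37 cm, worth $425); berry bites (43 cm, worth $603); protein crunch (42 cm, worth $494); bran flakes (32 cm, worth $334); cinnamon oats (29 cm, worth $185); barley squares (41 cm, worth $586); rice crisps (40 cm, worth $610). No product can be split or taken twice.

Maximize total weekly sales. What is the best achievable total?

1213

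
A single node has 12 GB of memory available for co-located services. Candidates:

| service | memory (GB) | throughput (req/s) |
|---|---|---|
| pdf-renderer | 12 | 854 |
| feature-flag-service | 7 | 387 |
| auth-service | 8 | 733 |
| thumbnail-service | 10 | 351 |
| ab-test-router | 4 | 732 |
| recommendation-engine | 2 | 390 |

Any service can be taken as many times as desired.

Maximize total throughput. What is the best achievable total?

By throughput per GB: recommendation-engine 195.00, ab-test-router 183.00, auth-service 91.62, pdf-renderer 71.17 lead.
Best packing: 6×recommendation-engine — 12 GB, 2340 total.
No other feasible combination exceeds 2340.

2340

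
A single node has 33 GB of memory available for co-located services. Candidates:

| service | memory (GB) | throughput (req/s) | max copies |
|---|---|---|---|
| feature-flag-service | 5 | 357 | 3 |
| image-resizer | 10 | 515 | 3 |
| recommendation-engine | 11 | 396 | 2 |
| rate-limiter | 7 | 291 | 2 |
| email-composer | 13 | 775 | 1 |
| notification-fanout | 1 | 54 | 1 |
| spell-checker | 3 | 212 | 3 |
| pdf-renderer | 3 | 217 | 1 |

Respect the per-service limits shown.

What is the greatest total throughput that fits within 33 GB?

2184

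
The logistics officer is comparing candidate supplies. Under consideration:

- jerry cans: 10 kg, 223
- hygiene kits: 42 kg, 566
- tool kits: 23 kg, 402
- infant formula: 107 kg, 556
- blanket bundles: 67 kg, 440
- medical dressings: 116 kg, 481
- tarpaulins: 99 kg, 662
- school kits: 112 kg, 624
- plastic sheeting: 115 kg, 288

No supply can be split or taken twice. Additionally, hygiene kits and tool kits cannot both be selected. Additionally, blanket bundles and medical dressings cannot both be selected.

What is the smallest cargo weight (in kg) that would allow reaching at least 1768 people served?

Need the lightest bundle worth ≥ 1768.
jerry cans + hygiene kits + blanket bundles + tarpaulins reaches 1891 using 218 kg.
Any bundle with less than 218 kg falls short of 1768.

218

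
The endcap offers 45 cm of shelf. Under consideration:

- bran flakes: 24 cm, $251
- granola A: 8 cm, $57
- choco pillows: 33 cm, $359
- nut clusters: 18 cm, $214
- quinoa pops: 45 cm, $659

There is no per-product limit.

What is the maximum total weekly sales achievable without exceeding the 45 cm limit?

659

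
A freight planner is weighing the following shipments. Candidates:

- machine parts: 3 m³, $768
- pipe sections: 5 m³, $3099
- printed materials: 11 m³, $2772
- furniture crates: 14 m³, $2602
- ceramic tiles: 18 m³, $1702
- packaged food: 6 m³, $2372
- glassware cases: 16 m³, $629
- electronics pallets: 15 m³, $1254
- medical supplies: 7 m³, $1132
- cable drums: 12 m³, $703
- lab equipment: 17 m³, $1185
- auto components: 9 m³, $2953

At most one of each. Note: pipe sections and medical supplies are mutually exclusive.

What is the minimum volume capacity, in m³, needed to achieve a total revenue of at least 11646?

34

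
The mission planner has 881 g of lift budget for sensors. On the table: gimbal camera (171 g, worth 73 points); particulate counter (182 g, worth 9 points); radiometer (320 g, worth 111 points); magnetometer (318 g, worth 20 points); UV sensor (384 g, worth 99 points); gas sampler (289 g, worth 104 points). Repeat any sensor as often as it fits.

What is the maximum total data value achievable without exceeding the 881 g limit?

365

Taking 5×gimbal camera: 855 g used, 365 in data value.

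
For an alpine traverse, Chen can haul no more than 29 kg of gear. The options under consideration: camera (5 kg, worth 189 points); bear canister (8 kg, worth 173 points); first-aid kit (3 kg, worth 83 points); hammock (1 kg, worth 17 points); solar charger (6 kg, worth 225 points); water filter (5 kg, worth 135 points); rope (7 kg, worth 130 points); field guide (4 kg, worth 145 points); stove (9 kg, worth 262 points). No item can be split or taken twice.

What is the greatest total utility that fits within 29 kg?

By utility per kg: camera 37.80, solar charger 37.50, field guide 36.25 lead.
Greedy by ratio would take camera + first-aid kit + hammock + solar charger + field guide + stove: 28 kg used, total 921.
Replace first-aid kit and hammock with water filter: the trade gains 35 net, giving 956 at 29 kg.
The closest alternative, camera + first-aid kit + hammock + solar charger + field guide + stove, reaches only 921.

956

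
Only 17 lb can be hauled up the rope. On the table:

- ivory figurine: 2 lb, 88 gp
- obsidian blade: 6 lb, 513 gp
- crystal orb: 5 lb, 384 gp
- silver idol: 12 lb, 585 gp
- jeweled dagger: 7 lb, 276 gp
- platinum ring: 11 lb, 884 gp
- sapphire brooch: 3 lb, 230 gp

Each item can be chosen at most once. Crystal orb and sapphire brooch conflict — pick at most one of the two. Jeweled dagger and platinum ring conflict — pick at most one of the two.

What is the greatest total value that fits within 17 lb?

1397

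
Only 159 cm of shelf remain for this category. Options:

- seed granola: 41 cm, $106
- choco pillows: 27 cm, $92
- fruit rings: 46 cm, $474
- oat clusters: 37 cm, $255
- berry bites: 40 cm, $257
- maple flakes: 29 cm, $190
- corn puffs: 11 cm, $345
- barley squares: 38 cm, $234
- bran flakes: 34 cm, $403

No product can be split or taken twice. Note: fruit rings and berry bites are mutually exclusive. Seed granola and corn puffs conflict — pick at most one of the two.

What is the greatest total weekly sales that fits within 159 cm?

1667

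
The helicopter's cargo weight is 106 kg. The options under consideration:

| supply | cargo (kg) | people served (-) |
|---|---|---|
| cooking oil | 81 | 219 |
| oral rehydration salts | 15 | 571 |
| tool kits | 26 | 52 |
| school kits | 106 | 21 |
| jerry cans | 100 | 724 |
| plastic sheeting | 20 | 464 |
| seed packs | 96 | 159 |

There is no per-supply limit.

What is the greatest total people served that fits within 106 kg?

Best packing: 7×oral rehydration salts — 105 kg, 3997 total.
Every other selection either busts 106 kg or fails to beat 3997.

3997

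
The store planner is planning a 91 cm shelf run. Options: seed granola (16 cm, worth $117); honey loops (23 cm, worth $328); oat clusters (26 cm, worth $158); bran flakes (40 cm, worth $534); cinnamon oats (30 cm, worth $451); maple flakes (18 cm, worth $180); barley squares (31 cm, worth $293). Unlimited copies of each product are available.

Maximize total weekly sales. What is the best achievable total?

1353

Ranking by ratio (weekly sales/cm): cinnamon oats 15.03, honey loops 14.26, bran flakes 13.35, maple flakes 10.00.
3×cinnamon oats uses 90 of the 91 cm and totals 1353.
No other feasible combination exceeds 1353.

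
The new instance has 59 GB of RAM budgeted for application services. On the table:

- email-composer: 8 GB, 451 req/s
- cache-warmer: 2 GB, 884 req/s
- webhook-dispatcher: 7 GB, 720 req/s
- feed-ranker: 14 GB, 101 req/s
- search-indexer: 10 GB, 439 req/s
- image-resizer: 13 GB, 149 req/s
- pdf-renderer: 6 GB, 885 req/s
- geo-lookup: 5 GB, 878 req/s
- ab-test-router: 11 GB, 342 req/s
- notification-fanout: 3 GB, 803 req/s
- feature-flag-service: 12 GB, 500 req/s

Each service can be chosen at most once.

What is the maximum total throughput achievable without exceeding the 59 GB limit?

5560

The ratio ordering already packs tightly: email-composer + cache-warmer + webhook-dispatcher + search-indexer + pdf-renderer + geo-lookup + notification-fanout + feature-flag-service, 53 GB, 5560.
Every other selection either busts 59 GB or fails to beat 5560.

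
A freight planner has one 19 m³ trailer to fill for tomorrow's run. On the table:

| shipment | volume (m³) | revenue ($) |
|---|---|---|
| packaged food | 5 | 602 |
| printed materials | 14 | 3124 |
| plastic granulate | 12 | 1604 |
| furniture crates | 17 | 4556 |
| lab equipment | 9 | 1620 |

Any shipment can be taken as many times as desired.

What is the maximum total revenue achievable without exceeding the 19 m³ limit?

Taking furniture crates: 17 m³ used, 4556 in revenue.
Every other selection either busts 19 m³ or fails to beat 4556.

4556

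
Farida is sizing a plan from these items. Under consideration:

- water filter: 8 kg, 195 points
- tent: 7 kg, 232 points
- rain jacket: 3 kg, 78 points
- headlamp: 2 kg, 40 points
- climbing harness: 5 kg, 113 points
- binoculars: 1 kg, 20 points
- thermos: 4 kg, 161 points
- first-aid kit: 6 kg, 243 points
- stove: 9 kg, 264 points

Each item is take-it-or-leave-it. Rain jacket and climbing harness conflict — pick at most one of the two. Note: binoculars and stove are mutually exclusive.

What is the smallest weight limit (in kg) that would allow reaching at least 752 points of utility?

22

Look for the lowest-weight combination reaching 752.
tent + rain jacket + headlamp + thermos + first-aid kit: 754 utility at 22 kg.
No combination under 22 kg hits 752.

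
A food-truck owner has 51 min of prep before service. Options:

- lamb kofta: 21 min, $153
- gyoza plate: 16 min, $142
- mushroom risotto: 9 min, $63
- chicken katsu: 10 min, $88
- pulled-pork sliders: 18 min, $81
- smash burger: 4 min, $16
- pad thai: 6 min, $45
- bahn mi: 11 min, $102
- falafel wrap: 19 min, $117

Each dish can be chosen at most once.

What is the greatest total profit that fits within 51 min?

Ranking by ratio (profit/min): bahn mi 9.27, gyoza plate 8.88, chicken katsu 8.80, pad thai 7.50.
Greedy by ratio would take gyoza plate + chicken katsu + smash burger + pad thai + bahn mi: 47 min used, total 393.
Dropping pad thai frees 6 min; slotting in mushroom risotto (9 min) lifts the total to 411 at 50 min.
The closest alternative, lamb kofta + mushroom risotto + chicken katsu + bahn mi, reaches only 406.

411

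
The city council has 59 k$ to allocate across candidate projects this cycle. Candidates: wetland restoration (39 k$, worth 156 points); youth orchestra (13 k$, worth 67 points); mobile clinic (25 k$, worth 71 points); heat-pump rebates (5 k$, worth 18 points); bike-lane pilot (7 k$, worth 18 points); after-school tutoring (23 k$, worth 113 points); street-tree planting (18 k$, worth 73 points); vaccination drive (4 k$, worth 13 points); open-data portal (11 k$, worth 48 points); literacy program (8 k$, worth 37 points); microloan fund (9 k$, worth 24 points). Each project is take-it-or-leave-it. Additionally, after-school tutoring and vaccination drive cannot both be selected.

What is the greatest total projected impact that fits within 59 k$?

271

Best packing: youth orchestra + heat-pump rebates + after-school tutoring + street-tree planting — 59 k$, 271 total.
Next best is youth orchestra + after-school tutoring + open-data portal + literacy program at 265 (55 k$) — short by 6.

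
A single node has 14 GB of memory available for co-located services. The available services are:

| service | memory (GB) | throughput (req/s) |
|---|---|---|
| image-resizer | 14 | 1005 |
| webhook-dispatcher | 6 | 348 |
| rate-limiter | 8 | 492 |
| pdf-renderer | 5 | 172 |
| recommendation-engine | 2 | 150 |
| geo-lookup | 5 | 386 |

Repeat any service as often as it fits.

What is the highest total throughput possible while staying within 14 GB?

1072

Ranking by ratio (throughput/GB): geo-lookup 77.20, recommendation-engine 75.00, image-resizer 71.79.
2×recommendation-engine + 2×geo-lookup uses 14 of the 14 GB and totals 1072.
Every other selection either busts 14 GB or fails to beat 1072.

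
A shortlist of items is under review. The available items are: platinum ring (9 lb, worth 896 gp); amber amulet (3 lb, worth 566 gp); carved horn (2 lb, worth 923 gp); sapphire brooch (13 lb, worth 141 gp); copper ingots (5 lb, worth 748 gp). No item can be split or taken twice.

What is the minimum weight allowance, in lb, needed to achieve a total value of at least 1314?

5

Minimise lb subject to total value ≥ 1314.
Taking amber amulet + carved horn gives 1489 (≥ 1314) for 5 lb.
Any bundle with less than 5 lb falls short of 1314.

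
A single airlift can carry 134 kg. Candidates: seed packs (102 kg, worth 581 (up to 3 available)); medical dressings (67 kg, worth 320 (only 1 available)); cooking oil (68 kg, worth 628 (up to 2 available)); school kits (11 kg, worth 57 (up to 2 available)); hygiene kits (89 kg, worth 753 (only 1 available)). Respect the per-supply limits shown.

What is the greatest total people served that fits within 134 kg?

867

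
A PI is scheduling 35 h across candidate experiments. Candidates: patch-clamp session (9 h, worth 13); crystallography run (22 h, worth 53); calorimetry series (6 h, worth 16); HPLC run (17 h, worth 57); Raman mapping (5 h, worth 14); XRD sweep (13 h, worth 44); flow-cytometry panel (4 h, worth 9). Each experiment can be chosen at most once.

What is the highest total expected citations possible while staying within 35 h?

115

Taking HPLC run + Raman mapping + XRD sweep: 35 h used, 115 in expected citations.
An exhaustive check of the 128 subsets confirms 115.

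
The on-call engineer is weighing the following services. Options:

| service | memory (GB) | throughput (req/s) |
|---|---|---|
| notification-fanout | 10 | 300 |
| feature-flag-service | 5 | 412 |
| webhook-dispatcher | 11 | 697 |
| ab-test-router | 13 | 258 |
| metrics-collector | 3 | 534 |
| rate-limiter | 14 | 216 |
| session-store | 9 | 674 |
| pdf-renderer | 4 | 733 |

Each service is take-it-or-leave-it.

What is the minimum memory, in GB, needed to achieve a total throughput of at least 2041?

Minimise GB subject to total throughput ≥ 2041.
Taking feature-flag-service + metrics-collector + session-store + pdf-renderer gives 2353 (≥ 2041) for 21 GB.
Any bundle with less than 21 GB falls short of 2041.

21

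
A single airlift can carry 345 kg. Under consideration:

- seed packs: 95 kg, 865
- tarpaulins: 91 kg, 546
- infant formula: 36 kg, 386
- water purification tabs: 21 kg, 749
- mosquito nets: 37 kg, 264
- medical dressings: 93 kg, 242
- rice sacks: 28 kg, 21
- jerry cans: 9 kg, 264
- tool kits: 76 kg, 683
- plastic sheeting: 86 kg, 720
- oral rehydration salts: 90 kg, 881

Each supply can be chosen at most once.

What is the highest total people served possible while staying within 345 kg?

Density check — water purification tabs 35.67, jerry cans 29.33, infant formula 10.72, oral rehydration salts 9.79 are the best per kg.
Greedy by ratio would take seed packs + infant formula + water purification tabs + jerry cans + tool kits + oral rehydration salts: 327 kg used, total 3828.
Replace tool kits with plastic sheeting: the trade gains 37 net, giving 3865 at 337 kg.
Runner-up seed packs + infant formula + water purification tabs + jerry cans + tool kits + oral rehydration salts tops out at 3828.

3865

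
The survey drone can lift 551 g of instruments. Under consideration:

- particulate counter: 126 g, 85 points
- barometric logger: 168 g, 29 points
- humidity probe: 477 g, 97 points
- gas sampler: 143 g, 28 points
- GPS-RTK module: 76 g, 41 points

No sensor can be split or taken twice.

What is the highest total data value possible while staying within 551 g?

183

By data value per g: particulate counter 0.67, GPS-RTK module 0.54, humidity probe 0.20 lead.
Best packing: particulate counter + barometric logger + gas sampler + GPS-RTK module — 513 g, 183 total.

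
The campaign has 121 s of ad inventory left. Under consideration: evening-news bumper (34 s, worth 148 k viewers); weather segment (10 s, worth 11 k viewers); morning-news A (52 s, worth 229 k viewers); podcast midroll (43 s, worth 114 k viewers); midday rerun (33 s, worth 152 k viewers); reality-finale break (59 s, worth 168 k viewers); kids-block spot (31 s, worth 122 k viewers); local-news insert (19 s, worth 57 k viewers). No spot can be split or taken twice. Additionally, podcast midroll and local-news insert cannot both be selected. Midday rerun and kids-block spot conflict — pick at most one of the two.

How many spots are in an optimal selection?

Optimal total is 529.
One optimal bundle: evening-news bumper + morning-news A + midday rerun (119 s).
Every optimal selection uses 3 spots.

3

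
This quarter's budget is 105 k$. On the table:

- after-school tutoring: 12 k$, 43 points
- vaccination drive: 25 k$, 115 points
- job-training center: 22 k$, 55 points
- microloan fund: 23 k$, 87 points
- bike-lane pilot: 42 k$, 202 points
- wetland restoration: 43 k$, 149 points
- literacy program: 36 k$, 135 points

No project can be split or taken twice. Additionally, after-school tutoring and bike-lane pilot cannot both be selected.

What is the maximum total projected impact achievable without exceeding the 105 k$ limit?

452

Vaccination drive + bike-lane pilot + literacy program uses 103 of the 105 k$ and totals 452.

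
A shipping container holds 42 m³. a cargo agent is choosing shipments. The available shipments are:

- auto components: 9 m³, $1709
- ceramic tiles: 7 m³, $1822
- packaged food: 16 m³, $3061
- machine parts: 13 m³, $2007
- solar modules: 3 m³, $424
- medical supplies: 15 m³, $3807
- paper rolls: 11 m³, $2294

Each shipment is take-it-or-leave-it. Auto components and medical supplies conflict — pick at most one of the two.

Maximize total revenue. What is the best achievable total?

9162

Best packing: packaged food + medical supplies + paper rolls — 42 m³, 9162 total.
No other feasible combination exceeds 9162.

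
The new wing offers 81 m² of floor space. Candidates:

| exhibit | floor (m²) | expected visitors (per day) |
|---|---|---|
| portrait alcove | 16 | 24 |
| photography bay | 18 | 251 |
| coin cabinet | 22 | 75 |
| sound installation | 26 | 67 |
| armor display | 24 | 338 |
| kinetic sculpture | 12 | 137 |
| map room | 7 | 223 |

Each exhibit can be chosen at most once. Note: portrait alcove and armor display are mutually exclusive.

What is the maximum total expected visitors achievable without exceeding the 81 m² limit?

949

Density check — map room 31.86, armor display 14.08, photography bay 13.94 are the best per m².
Taking photography bay + armor display + kinetic sculpture + map room: 61 m² used, 949 in expected visitors.
That's the maximum — no feasible swap from here does better than 949.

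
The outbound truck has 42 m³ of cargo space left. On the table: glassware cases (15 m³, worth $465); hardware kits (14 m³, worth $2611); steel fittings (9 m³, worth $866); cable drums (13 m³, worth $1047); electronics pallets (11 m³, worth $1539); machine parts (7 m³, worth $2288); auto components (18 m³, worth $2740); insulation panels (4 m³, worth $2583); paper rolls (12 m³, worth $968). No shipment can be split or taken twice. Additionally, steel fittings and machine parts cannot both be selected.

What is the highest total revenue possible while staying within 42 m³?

Density check — insulation panels 645.75, machine parts 326.86, hardware kits 186.50 are the best per m³.
A density-first pass picks hardware kits + electronics pallets + machine parts + insulation panels — 9021 at 36 m³.
The 14 m³ tied up in hardware kits is better spent on auto components — total rises to 9150 (40 m³).
Nothing else feasible within 42 m³ beats 9150.

9150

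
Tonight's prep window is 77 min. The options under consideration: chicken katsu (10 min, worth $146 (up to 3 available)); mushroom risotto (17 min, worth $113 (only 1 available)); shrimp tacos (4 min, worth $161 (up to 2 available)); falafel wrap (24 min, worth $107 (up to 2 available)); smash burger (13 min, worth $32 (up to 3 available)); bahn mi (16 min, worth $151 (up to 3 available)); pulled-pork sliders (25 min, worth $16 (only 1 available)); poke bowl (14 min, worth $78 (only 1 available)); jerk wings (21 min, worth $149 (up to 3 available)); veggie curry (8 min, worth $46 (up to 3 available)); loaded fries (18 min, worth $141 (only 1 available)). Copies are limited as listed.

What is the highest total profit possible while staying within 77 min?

1067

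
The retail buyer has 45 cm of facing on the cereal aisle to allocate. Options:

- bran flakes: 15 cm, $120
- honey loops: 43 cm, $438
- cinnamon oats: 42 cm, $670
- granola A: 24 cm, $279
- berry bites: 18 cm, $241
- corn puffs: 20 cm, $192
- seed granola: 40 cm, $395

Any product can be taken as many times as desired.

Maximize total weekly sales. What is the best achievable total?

670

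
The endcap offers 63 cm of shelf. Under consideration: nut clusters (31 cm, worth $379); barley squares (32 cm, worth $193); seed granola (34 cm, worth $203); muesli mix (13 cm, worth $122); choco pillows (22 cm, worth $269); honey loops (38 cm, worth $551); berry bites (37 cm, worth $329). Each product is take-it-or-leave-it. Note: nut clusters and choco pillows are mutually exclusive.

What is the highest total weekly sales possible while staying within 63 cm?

Best packing: choco pillows + honey loops — 60 cm, 820 total.
The closest alternative, muesli mix + honey loops, reaches only 673.

820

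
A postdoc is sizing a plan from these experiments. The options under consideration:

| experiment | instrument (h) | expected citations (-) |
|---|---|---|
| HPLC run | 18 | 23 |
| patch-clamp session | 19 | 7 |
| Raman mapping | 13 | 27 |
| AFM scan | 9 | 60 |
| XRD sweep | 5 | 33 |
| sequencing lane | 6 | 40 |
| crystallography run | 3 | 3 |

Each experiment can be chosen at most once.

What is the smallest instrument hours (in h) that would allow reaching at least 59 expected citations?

Need the lightest bundle worth ≥ 59.
AFM scan reaches 60 using 9 h.
No combination under 9 h hits 59.

9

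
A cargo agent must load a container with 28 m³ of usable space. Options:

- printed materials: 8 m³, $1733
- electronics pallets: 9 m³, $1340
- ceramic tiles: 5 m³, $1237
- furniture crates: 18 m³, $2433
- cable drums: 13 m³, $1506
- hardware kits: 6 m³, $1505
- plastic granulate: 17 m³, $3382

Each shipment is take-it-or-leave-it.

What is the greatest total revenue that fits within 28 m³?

Taking the top-ratio shipments first gives printed materials + electronics pallets + ceramic tiles + hardware kits for 5815 (28 m³).
Replace printed materials and electronics pallets with plastic granulate: the trade gains 309 net, giving 6124 at 28 m³.

6124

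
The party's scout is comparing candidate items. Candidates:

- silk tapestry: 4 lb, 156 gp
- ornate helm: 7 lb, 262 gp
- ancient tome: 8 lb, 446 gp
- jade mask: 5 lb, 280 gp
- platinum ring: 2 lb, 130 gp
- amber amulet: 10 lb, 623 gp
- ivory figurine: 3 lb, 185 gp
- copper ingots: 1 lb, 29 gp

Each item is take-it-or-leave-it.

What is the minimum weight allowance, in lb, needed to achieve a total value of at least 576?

10

Look for the lowest-weight combination reaching 576.
Taking ancient tome + platinum ring gives 576 (≥ 576) for 10 lb.
No combination under 10 lb hits 576.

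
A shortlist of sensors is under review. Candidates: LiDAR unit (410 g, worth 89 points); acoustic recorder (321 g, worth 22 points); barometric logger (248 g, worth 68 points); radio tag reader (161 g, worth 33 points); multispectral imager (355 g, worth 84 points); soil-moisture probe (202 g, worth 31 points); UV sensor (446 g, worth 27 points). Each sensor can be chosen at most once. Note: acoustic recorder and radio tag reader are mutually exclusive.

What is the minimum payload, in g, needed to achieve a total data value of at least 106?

516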